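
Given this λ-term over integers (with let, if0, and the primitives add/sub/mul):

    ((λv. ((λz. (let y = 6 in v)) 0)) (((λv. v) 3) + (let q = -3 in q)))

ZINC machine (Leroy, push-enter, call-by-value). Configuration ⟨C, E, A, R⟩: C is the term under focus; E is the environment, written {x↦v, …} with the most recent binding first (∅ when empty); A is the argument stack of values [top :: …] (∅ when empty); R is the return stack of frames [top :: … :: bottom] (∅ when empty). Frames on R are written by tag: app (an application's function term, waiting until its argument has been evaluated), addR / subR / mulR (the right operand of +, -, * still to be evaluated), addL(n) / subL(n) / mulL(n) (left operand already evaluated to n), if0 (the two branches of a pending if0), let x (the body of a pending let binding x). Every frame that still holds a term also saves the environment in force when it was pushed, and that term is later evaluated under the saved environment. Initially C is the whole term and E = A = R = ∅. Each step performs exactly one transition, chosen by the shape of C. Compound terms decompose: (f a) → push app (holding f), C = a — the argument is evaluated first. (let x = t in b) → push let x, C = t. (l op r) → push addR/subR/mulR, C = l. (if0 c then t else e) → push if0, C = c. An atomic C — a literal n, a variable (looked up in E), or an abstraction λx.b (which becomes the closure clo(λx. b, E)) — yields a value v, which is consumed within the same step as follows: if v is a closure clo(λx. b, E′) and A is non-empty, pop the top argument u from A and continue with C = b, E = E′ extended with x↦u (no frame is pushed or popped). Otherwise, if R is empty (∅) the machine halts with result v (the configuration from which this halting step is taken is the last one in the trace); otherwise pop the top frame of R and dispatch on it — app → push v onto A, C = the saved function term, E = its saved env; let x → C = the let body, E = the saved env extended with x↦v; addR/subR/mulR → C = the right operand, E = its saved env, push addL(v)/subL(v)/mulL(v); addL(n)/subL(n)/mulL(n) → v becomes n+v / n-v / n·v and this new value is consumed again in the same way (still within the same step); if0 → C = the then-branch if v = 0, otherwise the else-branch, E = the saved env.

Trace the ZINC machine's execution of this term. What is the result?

Answer: 0

Machine steps:
step 0: <C=((λv. ((λz. (let y = 6 in v)) 0)) (((λv. v) 3) + (let q = -3 in q))), E=∅, A=∅, R=∅>
step 1: <C=(((λv. v) 3) + (let q = -3 in q)), E=∅, A=∅, R=[app]>
step 2: <C=((λv. v) 3), E=∅, A=∅, R=[addR :: app]>
step 3: <C=3, E=∅, A=∅, R=[app :: addR :: app]>
step 4: <C=(λv. v), E=∅, A=[3], R=[addR :: app]>
step 5: <C=v, E={v↦3}, A=∅, R=[addR :: app]>
step 6: <C=(let q = -3 in q), E=∅, A=∅, R=[addL(3) :: app]>
step 7: <C=-3, E=∅, A=∅, R=[let q :: addL(3) :: app]>
step 8: <C=q, E={q↦-3}, A=∅, R=[addL(3) :: app]>
step 9: <C=(λv. ((λz. (let y = 6 in v)) 0)), E=∅, A=[0], R=∅>
step 10: <C=((λz. (let y = 6 in v)) 0), E={v↦0}, A=∅, R=∅>
step 11: <C=0, E={v↦0}, A=∅, R=[app]>
step 12: <C=(λz. (let y = 6 in v)), E={v↦0}, A=[0], R=∅>
step 13: <C=(let y = 6 in v), E={z↦0, v↦0}, A=∅, R=∅>
step 14: <C=6, E={z↦0, v↦0}, A=∅, R=[let y]>
step 15: <C=v, E={y↦6, z↦0, v↦0}, A=∅, R=∅>
→ final value 0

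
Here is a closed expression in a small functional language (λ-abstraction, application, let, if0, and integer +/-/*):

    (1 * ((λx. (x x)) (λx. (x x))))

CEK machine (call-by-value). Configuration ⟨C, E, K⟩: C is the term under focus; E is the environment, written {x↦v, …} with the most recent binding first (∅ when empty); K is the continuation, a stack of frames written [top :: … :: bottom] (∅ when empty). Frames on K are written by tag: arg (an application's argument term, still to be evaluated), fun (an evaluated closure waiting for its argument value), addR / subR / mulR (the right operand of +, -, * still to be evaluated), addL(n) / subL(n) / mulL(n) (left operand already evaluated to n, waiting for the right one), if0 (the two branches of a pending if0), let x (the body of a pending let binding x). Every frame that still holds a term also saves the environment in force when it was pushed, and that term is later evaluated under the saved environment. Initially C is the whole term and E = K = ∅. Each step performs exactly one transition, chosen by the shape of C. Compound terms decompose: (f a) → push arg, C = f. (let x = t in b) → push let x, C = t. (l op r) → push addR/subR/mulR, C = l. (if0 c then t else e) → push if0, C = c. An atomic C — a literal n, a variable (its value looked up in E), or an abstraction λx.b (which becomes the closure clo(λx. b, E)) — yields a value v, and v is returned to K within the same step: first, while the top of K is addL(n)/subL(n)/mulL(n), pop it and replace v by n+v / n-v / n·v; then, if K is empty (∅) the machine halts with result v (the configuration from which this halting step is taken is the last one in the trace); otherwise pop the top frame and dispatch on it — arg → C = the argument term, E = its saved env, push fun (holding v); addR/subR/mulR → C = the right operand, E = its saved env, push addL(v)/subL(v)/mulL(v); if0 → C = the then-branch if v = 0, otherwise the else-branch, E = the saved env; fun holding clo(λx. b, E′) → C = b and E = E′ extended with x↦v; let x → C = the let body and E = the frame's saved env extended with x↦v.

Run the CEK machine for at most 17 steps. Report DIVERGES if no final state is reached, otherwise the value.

t=0: <C=(1 * ((λx. (x x)) (λx. (x x)))), E=∅, K=∅>
t=1: <C=1, E=∅, K=[mulR]>
t=2: <C=((λx. (x x)) (λx. (x x))), E=∅, K=[mulL(1)]>
t=3: <C=(λx. (x x)), E=∅, K=[arg :: mulL(1)]>
t=4: <C=(λx. (x x)), E=∅, K=[fun :: mulL(1)]>
t=5: <C=(x x), E={x↦clo(λx. (x x), ∅)}, K=[mulL(1)]>
t=6: <C=x, E={x↦clo(λx. (x x), ∅)}, K=[arg :: mulL(1)]>
t=7: <C=x, E={x↦clo(λx. (x x), ∅)}, K=[fun :: mulL(1)]>
… configuration repeats with period 3 (steps 5–7 recur indefinitely) …

Answer: DIVERGES (no final state within 17 steps)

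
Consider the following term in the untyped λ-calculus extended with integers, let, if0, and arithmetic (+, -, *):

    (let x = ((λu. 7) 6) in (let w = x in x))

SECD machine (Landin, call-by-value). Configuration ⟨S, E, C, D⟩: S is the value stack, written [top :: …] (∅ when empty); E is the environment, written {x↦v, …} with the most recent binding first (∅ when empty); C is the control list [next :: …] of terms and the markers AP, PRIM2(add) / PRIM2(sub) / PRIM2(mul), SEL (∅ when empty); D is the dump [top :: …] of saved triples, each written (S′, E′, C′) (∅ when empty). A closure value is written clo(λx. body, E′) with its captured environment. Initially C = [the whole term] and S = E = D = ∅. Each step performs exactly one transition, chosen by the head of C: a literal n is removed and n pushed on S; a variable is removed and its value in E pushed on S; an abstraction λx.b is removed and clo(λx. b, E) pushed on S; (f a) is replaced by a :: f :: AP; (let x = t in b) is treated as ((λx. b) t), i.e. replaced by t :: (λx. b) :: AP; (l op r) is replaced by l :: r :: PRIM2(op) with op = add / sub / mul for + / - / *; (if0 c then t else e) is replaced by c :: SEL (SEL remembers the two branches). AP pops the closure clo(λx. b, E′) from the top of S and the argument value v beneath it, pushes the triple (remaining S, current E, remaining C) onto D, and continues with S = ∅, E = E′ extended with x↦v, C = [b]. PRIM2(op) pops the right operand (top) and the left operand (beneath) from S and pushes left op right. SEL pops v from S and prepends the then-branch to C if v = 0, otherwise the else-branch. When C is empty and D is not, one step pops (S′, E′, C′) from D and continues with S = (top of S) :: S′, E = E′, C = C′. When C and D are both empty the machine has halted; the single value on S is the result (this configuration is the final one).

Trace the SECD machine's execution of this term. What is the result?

t=0: [S=∅ | E=∅ | C=[(let x = ((λu. 7) 6) in (let w = x in x))] | D=∅]
t=1: [S=∅ | E=∅ | C=[((λu. 7) 6) :: (λx. (let w = x in x)) :: AP] | D=∅]
t=2: [S=∅ | E=∅ | C=[6 :: (λu. 7) :: AP :: (λx. (let w = x in x)) :: AP] | D=∅]
t=3: [S=[6] | E=∅ | C=[(λu. 7) :: AP :: (λx. (let w = x in x)) :: AP] | D=∅]
t=4: [S=[clo(λu. 7, ∅) :: 6] | E=∅ | C=[AP :: (λx. (let w = x in x)) :: AP] | D=∅]
t=5: [S=∅ | E={u↦6} | C=[7] | D=[(∅, ∅, [(λx. (let w = x in x)) :: AP])]]
t=6: [S=[7] | E={u↦6} | C=∅ | D=[(∅, ∅, [(λx. (let w = x in x)) :: AP])]]
t=7: [S=[7] | E=∅ | C=[(λx. (let w = x in x)) :: AP] | D=∅]
t=8: [S=[clo(λx. (let w = x in x), ∅) :: 7] | E=∅ | C=[AP] | D=∅]
t=9: [S=∅ | E={x↦7} | C=[(let w = x in x)] | D=[(∅, ∅, ∅)]]
t=10: [S=∅ | E={x↦7} | C=[x :: (λw. x) :: AP] | D=[(∅, ∅, ∅)]]
t=11: [S=[7] | E={x↦7} | C=[(λw. x) :: AP] | D=[(∅, ∅, ∅)]]
t=12: [S=[clo(λw. x, {x↦7}) :: 7] | E={x↦7} | C=[AP] | D=[(∅, ∅, ∅)]]
t=13: [S=∅ | E={w↦7, x↦7} | C=[x] | D=[(∅, {x↦7}, ∅) :: (∅, ∅, ∅)]]
t=14: [S=[7] | E={w↦7, x↦7} | C=∅ | D=[(∅, {x↦7}, ∅) :: (∅, ∅, ∅)]]
t=15: [S=[7] | E={x↦7} | C=∅ | D=[(∅, ∅, ∅)]]
t=16: [S=[7] | E=∅ | C=∅ | D=∅]
→ final value 7

Answer: 7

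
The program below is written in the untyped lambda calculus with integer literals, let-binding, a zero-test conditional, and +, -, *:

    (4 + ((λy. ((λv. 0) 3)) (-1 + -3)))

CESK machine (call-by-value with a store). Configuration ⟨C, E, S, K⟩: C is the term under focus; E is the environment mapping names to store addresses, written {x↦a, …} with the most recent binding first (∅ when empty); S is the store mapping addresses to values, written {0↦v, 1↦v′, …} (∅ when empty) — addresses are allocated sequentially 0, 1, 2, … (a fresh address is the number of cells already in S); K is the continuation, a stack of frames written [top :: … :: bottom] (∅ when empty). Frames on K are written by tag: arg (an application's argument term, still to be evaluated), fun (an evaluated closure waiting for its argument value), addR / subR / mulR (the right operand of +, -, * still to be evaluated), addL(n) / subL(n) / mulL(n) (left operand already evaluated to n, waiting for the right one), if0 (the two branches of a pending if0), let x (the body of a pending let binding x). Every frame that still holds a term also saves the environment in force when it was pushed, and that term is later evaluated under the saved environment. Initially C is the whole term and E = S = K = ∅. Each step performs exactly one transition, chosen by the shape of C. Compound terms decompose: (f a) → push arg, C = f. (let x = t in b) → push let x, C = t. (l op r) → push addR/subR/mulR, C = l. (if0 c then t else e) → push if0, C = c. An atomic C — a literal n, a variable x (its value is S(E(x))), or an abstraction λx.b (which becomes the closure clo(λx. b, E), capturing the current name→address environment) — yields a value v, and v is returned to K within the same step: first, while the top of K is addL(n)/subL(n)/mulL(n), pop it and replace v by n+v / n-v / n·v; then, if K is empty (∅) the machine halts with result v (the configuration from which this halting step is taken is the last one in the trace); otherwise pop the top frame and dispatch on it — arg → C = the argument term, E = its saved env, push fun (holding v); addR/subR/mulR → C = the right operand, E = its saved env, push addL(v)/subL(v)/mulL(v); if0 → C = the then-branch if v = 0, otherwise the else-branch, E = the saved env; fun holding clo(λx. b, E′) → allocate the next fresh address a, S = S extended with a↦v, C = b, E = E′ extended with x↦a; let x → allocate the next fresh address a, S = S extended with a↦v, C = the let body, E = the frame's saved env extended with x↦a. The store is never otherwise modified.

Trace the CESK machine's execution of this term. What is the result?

Answer: 4

Machine steps:
t=0: [C=(4 + ((λy. ((λv. 0) 3)) (-1 + -3))) | E=∅ | S=∅ | K=∅]
t=1: [C=4 | E=∅ | S=∅ | K=[addR]]
t=2: [C=((λy. ((λv. 0) 3)) (-1 + -3)) | E=∅ | S=∅ | K=[addL(4)]]
t=3: [C=(λy. ((λv. 0) 3)) | E=∅ | S=∅ | K=[arg :: addL(4)]]
t=4: [C=(-1 + -3) | E=∅ | S=∅ | K=[fun :: addL(4)]]
t=5: [C=-1 | E=∅ | S=∅ | K=[addR :: fun :: addL(4)]]
t=6: [C=-3 | E=∅ | S=∅ | K=[addL(-1) :: fun :: addL(4)]]
t=7: [C=((λv. 0) 3) | E={y↦0} | S={0↦-4} | K=[addL(4)]]
t=8: [C=(λv. 0) | E={y↦0} | S={0↦-4} | K=[arg :: addL(4)]]
t=9: [C=3 | E={y↦0} | S={0↦-4} | K=[fun :: addL(4)]]
t=10: [C=0 | E={v↦1, y↦0} | S={0↦-4, 1↦3} | K=[addL(4)]]
→ final value 4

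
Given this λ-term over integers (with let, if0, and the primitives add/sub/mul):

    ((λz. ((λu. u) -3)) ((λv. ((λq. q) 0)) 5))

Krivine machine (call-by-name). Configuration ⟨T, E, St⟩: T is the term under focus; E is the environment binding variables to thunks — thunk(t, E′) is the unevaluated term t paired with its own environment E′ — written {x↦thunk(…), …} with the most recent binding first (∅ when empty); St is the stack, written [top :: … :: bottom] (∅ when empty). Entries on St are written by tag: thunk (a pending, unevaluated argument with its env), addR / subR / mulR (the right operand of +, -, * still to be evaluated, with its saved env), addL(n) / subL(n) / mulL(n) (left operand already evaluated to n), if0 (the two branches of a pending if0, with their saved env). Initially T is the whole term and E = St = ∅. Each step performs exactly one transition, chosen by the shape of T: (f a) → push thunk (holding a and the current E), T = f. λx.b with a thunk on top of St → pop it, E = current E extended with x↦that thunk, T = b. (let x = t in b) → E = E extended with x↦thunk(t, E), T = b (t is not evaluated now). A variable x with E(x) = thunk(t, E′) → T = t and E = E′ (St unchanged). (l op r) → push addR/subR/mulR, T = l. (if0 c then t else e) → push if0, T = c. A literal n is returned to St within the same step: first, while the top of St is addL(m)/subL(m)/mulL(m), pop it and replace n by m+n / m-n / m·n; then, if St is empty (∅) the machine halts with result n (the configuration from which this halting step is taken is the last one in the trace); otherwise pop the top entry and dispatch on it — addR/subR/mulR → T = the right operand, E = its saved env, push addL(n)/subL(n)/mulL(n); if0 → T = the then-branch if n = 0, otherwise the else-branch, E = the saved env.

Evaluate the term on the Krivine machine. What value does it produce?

step 0: <T=((λz. ((λu. u) -3)) ((λv. ((λq. q) 0)) 5)), E=∅, St=∅>
step 1: <T=(λz. ((λu. u) -3)), E=∅, St=[thunk]>
step 2: <T=((λu. u) -3), E={z↦thunk(((λv. ((λq. q) 0)) 5), ∅)}, St=∅>
step 3: <T=(λu. u), E={z↦thunk(((λv. ((λq. q) 0)) 5), ∅)}, St=[thunk]>
step 4: <T=u, E={u↦thunk(-3, {z↦thunk(((λv. ((λq. q) 0)) 5), ∅)}), z↦thunk(((λv. ((λq. q) 0)) 5), ∅)}, St=∅>
step 5: <T=-3, E={z↦thunk(((λv. ((λq. q) 0)) 5), ∅)}, St=∅>
→ final value -3

Answer: -3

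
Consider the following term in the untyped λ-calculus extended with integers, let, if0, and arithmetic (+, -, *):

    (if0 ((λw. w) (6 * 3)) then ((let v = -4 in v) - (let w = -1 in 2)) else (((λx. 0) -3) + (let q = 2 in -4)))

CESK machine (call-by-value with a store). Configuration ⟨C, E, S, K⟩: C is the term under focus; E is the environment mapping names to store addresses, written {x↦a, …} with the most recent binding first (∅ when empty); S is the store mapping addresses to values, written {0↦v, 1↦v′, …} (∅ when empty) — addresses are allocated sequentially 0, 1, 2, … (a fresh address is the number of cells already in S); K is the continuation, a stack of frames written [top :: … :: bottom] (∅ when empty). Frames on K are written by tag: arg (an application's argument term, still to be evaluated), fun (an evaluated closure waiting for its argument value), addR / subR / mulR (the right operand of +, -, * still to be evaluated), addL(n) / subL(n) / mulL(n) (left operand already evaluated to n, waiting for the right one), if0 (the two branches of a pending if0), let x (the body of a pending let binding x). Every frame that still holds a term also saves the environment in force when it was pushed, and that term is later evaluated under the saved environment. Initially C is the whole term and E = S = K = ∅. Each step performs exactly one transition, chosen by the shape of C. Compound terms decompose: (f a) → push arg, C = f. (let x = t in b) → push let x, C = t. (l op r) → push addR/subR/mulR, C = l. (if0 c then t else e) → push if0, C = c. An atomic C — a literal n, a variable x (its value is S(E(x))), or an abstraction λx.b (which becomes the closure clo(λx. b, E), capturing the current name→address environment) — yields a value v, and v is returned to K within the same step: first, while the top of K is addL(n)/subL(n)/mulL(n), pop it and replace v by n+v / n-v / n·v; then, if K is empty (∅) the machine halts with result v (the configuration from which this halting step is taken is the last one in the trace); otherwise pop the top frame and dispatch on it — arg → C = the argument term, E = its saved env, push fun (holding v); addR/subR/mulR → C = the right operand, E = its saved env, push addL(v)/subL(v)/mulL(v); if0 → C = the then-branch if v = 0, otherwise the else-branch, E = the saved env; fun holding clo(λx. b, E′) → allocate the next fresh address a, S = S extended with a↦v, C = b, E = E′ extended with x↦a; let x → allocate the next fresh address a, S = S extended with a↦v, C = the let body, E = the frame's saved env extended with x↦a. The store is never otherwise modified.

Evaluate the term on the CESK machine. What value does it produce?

Answer: -4

Derivation:
t=0: ⟨C=(if0 ((λw. w) (6 * 3)) then ((let v = -4 in v) - (let w = -1 in 2)) else (((λx. 0) -3) + (let q = 2 in -4))); E=∅; S=∅; K=∅⟩
t=1: ⟨C=((λw. w) (6 * 3)); E=∅; S=∅; K=[if0]⟩
t=2: ⟨C=(λw. w); E=∅; S=∅; K=[arg :: if0]⟩
t=3: ⟨C=(6 * 3); E=∅; S=∅; K=[fun :: if0]⟩
t=4: ⟨C=6; E=∅; S=∅; K=[mulR :: fun :: if0]⟩
t=5: ⟨C=3; E=∅; S=∅; K=[mulL(6) :: fun :: if0]⟩
t=6: ⟨C=w; E={w↦0}; S={0↦18}; K=[if0]⟩
t=7: ⟨C=(((λx. 0) -3) + (let q = 2 in -4)); E=∅; S={0↦18}; K=∅⟩
t=8: ⟨C=((λx. 0) -3); E=∅; S={0↦18}; K=[addR]⟩
t=9: ⟨C=(λx. 0); E=∅; S={0↦18}; K=[arg :: addR]⟩
t=10: ⟨C=-3; E=∅; S={0↦18}; K=[fun :: addR]⟩
t=11: ⟨C=0; E={x↦1}; S={0↦18, 1↦-3}; K=[addR]⟩
t=12: ⟨C=(let q = 2 in -4); E=∅; S={0↦18, 1↦-3}; K=[addL(0)]⟩
t=13: ⟨C=2; E=∅; S={0↦18, 1↦-3}; K=[let q :: addL(0)]⟩
t=14: ⟨C=-4; E={q↦2}; S={0↦18, 1↦-3, 2↦2}; K=[addL(0)]⟩
→ final value -4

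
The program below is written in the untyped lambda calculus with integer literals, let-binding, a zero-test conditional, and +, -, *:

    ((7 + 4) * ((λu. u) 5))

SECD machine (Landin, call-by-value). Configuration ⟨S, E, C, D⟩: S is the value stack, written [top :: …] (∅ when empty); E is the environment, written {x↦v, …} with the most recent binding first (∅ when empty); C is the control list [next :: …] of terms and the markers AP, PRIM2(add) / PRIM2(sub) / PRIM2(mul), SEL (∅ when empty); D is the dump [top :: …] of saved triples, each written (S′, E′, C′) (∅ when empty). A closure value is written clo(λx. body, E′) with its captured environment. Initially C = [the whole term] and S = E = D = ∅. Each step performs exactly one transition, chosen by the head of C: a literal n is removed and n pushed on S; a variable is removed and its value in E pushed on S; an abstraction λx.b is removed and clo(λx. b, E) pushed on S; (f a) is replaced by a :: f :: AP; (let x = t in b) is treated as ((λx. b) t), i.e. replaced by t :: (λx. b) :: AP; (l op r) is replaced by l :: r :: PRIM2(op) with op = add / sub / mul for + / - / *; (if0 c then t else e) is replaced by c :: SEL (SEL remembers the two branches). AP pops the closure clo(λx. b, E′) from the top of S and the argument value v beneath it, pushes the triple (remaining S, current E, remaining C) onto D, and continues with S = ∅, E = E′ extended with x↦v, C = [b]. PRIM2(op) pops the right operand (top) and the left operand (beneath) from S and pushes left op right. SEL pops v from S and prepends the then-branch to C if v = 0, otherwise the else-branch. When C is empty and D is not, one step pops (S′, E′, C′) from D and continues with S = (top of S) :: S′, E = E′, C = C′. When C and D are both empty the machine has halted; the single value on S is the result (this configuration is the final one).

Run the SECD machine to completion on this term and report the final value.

Answer: 55

Derivation:
step 0: ⟨S=∅; E=∅; C=[((7 + 4) * ((λu. u) 5))]; D=∅⟩
step 1: ⟨S=∅; E=∅; C=[(7 + 4) :: ((λu. u) 5) :: PRIM2(mul)]; D=∅⟩
step 2: ⟨S=∅; E=∅; C=[7 :: 4 :: PRIM2(add) :: ((λu. u) 5) :: PRIM2(mul)]; D=∅⟩
step 3: ⟨S=[7]; E=∅; C=[4 :: PRIM2(add) :: ((λu. u) 5) :: PRIM2(mul)]; D=∅⟩
step 4: ⟨S=[4 :: 7]; E=∅; C=[PRIM2(add) :: ((λu. u) 5) :: PRIM2(mul)]; D=∅⟩
step 5: ⟨S=[11]; E=∅; C=[((λu. u) 5) :: PRIM2(mul)]; D=∅⟩
step 6: ⟨S=[11]; E=∅; C=[5 :: (λu. u) :: AP :: PRIM2(mul)]; D=∅⟩
step 7: ⟨S=[5 :: 11]; E=∅; C=[(λu. u) :: AP :: PRIM2(mul)]; D=∅⟩
step 8: ⟨S=[clo(λu. u, ∅) :: 5 :: 11]; E=∅; C=[AP :: PRIM2(mul)]; D=∅⟩
step 9: ⟨S=∅; E={u↦5}; C=[u]; D=[([11], ∅, [PRIM2(mul)])]⟩
step 10: ⟨S=[5]; E={u↦5}; C=∅; D=[([11], ∅, [PRIM2(mul)])]⟩
step 11: ⟨S=[5 :: 11]; E=∅; C=[PRIM2(mul)]; D=∅⟩
step 12: ⟨S=[55]; E=∅; C=∅; D=∅⟩
→ final value 55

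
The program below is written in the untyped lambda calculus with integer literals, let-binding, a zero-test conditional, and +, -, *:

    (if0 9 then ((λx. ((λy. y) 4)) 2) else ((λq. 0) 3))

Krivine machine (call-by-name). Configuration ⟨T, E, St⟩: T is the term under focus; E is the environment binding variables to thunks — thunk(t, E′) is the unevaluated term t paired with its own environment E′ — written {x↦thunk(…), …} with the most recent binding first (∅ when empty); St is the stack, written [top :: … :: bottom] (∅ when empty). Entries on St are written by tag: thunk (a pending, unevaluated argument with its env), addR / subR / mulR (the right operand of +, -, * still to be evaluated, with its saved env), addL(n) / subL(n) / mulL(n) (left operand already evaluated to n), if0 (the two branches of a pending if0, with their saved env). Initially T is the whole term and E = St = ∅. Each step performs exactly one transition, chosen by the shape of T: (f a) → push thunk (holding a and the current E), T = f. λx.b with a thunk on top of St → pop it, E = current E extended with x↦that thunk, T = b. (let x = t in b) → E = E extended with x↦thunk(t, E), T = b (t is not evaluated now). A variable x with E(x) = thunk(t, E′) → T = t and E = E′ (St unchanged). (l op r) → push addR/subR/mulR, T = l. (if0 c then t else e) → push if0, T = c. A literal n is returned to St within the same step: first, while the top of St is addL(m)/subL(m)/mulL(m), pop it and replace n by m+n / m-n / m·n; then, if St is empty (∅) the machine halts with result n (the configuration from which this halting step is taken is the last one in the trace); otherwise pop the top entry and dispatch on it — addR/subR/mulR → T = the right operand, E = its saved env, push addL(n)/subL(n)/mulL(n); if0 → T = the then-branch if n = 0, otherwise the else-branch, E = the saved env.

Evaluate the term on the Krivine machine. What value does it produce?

step 0: <T=(if0 9 then ((λx. ((λy. y) 4)) 2) else ((λq. 0) 3)), E=∅, St=∅>
step 1: <T=9, E=∅, St=[if0]>
step 2: <T=((λq. 0) 3), E=∅, St=∅>
step 3: <T=(λq. 0), E=∅, St=[thunk]>
step 4: <T=0, E={q↦thunk(3, ∅)}, St=∅>
→ final value 0

Answer: 0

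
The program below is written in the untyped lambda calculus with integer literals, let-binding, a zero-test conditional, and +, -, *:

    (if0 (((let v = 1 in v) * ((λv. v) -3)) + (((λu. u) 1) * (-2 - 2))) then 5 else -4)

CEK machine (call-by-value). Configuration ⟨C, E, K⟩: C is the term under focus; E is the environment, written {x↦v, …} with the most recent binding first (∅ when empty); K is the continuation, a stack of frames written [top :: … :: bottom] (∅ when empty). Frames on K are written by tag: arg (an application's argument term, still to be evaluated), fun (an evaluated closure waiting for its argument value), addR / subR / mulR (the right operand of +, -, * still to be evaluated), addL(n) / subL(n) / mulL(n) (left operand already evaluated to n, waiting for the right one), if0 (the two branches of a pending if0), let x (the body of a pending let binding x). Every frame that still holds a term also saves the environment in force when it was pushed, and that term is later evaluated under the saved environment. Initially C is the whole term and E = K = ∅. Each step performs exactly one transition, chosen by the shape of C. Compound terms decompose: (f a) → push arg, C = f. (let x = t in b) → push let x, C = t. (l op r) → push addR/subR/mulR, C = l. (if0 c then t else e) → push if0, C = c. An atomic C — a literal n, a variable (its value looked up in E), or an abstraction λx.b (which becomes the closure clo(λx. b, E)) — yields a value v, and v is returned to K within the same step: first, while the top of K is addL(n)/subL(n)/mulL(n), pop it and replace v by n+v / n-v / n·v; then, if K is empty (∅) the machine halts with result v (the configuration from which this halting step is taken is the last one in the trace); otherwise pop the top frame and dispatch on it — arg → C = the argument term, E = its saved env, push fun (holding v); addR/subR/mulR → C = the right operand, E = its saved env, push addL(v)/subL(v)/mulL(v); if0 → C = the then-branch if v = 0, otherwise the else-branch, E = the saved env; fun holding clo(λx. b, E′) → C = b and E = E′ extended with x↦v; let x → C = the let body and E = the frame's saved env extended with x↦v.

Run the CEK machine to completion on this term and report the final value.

[0] ⟨C=(if0 (((let v = 1 in v) * ((λv. v) -3)) + (((λu. u) 1) * (-2 - 2))) then 5 else -4); E=∅; K=∅⟩
[1] ⟨C=(((let v = 1 in v) * ((λv. v) -3)) + (((λu. u) 1) * (-2 - 2))); E=∅; K=[if0]⟩
[2] ⟨C=((let v = 1 in v) * ((λv. v) -3)); E=∅; K=[addR :: if0]⟩
[3] ⟨C=(let v = 1 in v); E=∅; K=[mulR :: addR :: if0]⟩
[4] ⟨C=1; E=∅; K=[let v :: mulR :: addR :: if0]⟩
[5] ⟨C=v; E={v↦1}; K=[mulR :: addR :: if0]⟩
[6] ⟨C=((λv. v) -3); E=∅; K=[mulL(1) :: addR :: if0]⟩
[7] ⟨C=(λv. v); E=∅; K=[arg :: mulL(1) :: addR :: if0]⟩
[8] ⟨C=-3; E=∅; K=[fun :: mulL(1) :: addR :: if0]⟩
[9] ⟨C=v; E={v↦-3}; K=[mulL(1) :: addR :: if0]⟩
[10] ⟨C=(((λu. u) 1) * (-2 - 2)); E=∅; K=[addL(-3) :: if0]⟩
[11] ⟨C=((λu. u) 1); E=∅; K=[mulR :: addL(-3) :: if0]⟩
[12] ⟨C=(λu. u); E=∅; K=[arg :: mulR :: addL(-3) :: if0]⟩
[13] ⟨C=1; E=∅; K=[fun :: mulR :: addL(-3) :: if0]⟩
[14] ⟨C=u; E={u↦1}; K=[mulR :: addL(-3) :: if0]⟩
[15] ⟨C=(-2 - 2); E=∅; K=[mulL(1) :: addL(-3) :: if0]⟩
[16] ⟨C=-2; E=∅; K=[subR :: mulL(1) :: addL(-3) :: if0]⟩
[17] ⟨C=2; E=∅; K=[subL(-2) :: mulL(1) :: addL(-3) :: if0]⟩
[18] ⟨C=-4; E=∅; K=∅⟩
→ final value -4

Answer: -4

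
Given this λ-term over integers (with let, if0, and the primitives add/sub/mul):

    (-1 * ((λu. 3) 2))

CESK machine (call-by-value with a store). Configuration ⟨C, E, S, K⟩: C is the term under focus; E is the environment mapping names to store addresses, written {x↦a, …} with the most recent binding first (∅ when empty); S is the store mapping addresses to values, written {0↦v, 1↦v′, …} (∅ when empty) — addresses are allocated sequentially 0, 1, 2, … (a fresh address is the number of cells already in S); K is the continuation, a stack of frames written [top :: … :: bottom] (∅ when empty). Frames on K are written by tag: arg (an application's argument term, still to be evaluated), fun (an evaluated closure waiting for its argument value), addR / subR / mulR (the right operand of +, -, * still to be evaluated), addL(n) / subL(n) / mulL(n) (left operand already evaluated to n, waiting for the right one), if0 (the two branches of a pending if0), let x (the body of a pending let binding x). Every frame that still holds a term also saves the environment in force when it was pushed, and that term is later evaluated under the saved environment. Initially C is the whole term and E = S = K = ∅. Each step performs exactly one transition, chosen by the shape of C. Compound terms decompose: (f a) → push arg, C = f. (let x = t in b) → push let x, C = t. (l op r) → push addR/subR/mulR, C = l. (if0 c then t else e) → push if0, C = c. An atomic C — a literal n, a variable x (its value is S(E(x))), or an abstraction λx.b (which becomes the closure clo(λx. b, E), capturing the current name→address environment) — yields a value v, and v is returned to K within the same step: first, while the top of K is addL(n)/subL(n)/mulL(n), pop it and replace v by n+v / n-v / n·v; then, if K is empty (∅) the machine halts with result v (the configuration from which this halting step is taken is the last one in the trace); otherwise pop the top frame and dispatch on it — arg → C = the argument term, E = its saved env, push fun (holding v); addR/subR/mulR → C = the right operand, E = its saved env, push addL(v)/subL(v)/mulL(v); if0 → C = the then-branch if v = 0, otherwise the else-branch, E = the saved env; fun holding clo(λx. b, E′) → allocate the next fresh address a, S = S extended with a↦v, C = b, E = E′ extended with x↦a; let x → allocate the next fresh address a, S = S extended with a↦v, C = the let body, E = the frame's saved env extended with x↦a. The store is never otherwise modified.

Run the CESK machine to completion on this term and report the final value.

Answer: -3

Derivation:
t=0: ⟨C=(-1 * ((λu. 3) 2)); E=∅; S=∅; K=∅⟩
t=1: ⟨C=-1; E=∅; S=∅; K=[mulR]⟩
t=2: ⟨C=((λu. 3) 2); E=∅; S=∅; K=[mulL(-1)]⟩
t=3: ⟨C=(λu. 3); E=∅; S=∅; K=[arg :: mulL(-1)]⟩
t=4: ⟨C=2; E=∅; S=∅; K=[fun :: mulL(-1)]⟩
t=5: ⟨C=3; E={u↦0}; S={0↦2}; K=[mulL(-1)]⟩
→ final value -3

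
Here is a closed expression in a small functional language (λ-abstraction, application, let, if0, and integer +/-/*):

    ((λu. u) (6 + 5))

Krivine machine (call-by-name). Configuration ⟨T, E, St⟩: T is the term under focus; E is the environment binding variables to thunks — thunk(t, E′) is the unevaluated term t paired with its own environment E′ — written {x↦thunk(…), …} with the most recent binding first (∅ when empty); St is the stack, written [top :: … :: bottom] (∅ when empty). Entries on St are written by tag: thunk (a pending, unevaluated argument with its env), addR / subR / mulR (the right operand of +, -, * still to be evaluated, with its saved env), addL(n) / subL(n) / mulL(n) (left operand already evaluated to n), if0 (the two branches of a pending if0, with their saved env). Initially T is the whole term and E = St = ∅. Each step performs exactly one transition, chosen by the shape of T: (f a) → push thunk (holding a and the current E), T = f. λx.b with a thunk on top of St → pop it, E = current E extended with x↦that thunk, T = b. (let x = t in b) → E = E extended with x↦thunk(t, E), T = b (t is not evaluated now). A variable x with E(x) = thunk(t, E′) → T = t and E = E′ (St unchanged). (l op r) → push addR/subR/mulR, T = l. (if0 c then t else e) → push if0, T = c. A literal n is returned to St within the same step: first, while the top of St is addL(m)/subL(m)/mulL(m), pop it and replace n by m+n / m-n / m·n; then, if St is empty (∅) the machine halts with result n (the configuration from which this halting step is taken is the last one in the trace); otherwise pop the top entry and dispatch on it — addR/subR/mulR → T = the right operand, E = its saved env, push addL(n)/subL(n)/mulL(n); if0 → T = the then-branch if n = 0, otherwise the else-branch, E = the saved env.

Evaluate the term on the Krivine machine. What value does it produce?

Answer: 11

Derivation:
t=0: <T=((λu. u) (6 + 5)), E=∅, St=∅>
t=1: <T=(λu. u), E=∅, St=[thunk]>
t=2: <T=u, E={u↦thunk((6 + 5), ∅)}, St=∅>
t=3: <T=(6 + 5), E=∅, St=∅>
t=4: <T=6, E=∅, St=[addR]>
t=5: <T=5, E=∅, St=[addL(6)]>
→ final value 11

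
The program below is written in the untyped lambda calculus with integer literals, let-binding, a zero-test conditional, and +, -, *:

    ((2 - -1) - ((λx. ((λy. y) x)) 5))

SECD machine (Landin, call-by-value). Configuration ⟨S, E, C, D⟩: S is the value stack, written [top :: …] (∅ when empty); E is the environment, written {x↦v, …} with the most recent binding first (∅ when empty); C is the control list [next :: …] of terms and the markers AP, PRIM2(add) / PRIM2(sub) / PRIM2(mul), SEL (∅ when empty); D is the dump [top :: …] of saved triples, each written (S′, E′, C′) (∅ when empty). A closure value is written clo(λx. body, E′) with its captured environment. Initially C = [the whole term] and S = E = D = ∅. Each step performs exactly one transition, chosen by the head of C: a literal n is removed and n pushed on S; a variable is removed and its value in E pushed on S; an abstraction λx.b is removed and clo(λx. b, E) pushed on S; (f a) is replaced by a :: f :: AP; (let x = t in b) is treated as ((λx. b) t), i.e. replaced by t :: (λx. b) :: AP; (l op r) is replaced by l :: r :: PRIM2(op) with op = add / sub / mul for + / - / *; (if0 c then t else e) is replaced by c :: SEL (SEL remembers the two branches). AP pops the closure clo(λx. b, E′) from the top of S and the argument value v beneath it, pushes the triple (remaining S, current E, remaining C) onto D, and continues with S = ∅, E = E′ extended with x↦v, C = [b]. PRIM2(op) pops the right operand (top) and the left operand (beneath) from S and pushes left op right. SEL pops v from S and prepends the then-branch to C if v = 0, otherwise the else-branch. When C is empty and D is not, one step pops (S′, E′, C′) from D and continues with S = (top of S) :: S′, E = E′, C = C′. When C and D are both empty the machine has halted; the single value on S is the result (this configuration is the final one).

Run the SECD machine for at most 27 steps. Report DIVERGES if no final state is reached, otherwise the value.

Answer: -2

Derivation:
t=0: [S=∅ | E=∅ | C=[((2 - -1) - ((λx. ((λy. y) x)) 5))] | D=∅]
t=1: [S=∅ | E=∅ | C=[(2 - -1) :: ((λx. ((λy. y) x)) 5) :: PRIM2(sub)] | D=∅]
t=2: [S=∅ | E=∅ | C=[2 :: -1 :: PRIM2(sub) :: ((λx. ((λy. y) x)) 5) :: PRIM2(sub)] | D=∅]
t=3: [S=[2] | E=∅ | C=[-1 :: PRIM2(sub) :: ((λx. ((λy. y) x)) 5) :: PRIM2(sub)] | D=∅]
t=4: [S=[-1 :: 2] | E=∅ | C=[PRIM2(sub) :: ((λx. ((λy. y) x)) 5) :: PRIM2(sub)] | D=∅]
t=5: [S=[3] | E=∅ | C=[((λx. ((λy. y) x)) 5) :: PRIM2(sub)] | D=∅]
t=6: [S=[3] | E=∅ | C=[5 :: (λx. ((λy. y) x)) :: AP :: PRIM2(sub)] | D=∅]
t=7: [S=[5 :: 3] | E=∅ | C=[(λx. ((λy. y) x)) :: AP :: PRIM2(sub)] | D=∅]
t=8: [S=[clo(λx. ((λy. y) x), ∅) :: 5 :: 3] | E=∅ | C=[AP :: PRIM2(sub)] | D=∅]
t=9: [S=∅ | E={x↦5} | C=[((λy. y) x)] | D=[([3], ∅, [PRIM2(sub)])]]
t=10: [S=∅ | E={x↦5} | C=[x :: (λy. y) :: AP] | D=[([3], ∅, [PRIM2(sub)])]]
t=11: [S=[5] | E={x↦5} | C=[(λy. y) :: AP] | D=[([3], ∅, [PRIM2(sub)])]]
t=12: [S=[clo(λy. y, {x↦5}) :: 5] | E={x↦5} | C=[AP] | D=[([3], ∅, [PRIM2(sub)])]]
t=13: [S=∅ | E={y↦5, x↦5} | C=[y] | D=[(∅, {x↦5}, ∅) :: ([3], ∅, [PRIM2(sub)])]]
t=14: [S=[5] | E={y↦5, x↦5} | C=∅ | D=[(∅, {x↦5}, ∅) :: ([3], ∅, [PRIM2(sub)])]]
t=15: [S=[5] | E={x↦5} | C=∅ | D=[([3], ∅, [PRIM2(sub)])]]
t=16: [S=[5 :: 3] | E=∅ | C=[PRIM2(sub)] | D=∅]
t=17: [S=[-2] | E=∅ | C=∅ | D=∅]
→ final value -2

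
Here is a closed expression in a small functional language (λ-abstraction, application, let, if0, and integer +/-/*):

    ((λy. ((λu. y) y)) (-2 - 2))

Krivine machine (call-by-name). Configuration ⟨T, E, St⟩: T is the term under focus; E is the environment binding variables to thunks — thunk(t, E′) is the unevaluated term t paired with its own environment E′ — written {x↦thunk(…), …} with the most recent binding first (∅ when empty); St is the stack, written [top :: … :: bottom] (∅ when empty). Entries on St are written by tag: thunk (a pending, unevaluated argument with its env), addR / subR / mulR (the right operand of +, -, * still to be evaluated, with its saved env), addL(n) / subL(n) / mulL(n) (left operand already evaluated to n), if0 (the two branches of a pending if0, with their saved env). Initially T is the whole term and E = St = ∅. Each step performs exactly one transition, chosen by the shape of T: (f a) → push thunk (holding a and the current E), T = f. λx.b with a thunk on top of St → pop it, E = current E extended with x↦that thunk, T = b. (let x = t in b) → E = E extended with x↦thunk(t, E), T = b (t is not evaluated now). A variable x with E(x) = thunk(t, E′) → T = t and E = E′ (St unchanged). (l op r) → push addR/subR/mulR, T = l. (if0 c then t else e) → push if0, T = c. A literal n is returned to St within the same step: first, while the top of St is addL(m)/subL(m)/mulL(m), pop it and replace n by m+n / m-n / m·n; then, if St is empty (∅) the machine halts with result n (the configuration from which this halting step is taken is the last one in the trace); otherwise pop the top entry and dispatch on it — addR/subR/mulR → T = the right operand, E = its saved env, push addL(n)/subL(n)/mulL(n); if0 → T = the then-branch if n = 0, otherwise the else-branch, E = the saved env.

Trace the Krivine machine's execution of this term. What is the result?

step 0: ⟨T=((λy. ((λu. y) y)) (-2 - 2)); E=∅; St=∅⟩
step 1: ⟨T=(λy. ((λu. y) y)); E=∅; St=[thunk]⟩
step 2: ⟨T=((λu. y) y); E={y↦thunk((-2 - 2), ∅)}; St=∅⟩
step 3: ⟨T=(λu. y); E={y↦thunk((-2 - 2), ∅)}; St=[thunk]⟩
step 4: ⟨T=y; E={u↦thunk(y, {y↦thunk((-2 - 2), ∅)}), y↦thunk((-2 - 2), ∅)}; St=∅⟩
step 5: ⟨T=(-2 - 2); E=∅; St=∅⟩
step 6: ⟨T=-2; E=∅; St=[subR]⟩
step 7: ⟨T=2; E=∅; St=[subL(-2)]⟩
→ final value -4

Answer: -4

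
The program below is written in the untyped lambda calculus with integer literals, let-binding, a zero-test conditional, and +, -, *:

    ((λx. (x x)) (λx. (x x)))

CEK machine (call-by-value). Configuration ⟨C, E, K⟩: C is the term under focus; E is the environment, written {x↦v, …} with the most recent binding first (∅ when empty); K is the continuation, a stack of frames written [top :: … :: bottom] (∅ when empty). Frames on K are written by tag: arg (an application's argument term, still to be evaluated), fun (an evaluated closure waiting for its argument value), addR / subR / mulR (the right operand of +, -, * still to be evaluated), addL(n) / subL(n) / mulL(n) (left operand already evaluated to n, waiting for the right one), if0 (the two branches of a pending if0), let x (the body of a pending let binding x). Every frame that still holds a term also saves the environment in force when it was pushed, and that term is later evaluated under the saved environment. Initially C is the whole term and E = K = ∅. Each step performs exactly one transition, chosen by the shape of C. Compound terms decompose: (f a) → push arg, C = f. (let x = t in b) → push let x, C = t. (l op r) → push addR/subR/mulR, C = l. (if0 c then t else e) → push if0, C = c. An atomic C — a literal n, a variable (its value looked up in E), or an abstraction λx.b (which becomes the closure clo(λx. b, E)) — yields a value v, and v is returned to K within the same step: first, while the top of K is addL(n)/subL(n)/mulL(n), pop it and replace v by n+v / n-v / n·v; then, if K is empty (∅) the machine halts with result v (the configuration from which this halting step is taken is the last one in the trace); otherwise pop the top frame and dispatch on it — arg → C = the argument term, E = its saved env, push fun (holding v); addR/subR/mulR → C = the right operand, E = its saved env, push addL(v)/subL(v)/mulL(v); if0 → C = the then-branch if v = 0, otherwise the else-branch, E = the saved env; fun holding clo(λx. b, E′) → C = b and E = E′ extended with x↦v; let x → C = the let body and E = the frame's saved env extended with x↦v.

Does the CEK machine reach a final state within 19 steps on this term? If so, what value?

[0] ⟨C=((λx. (x x)) (λx. (x x))); E=∅; K=∅⟩
[1] ⟨C=(λx. (x x)); E=∅; K=[arg]⟩
[2] ⟨C=(λx. (x x)); E=∅; K=[fun]⟩
[3] ⟨C=(x x); E={x↦clo(λx. (x x), ∅)}; K=∅⟩
[4] ⟨C=x; E={x↦clo(λx. (x x), ∅)}; K=[arg]⟩
[5] ⟨C=x; E={x↦clo(λx. (x x), ∅)}; K=[fun]⟩
… configuration repeats with period 3 (steps 3–5 recur indefinitely) …

Answer: DIVERGES (no final state within 19 steps)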